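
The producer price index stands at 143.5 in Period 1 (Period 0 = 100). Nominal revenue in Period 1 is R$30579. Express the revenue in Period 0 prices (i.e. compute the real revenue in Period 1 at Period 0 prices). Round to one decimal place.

Real = Nominal ÷ (Index/100) = 30579 ÷ (143.5/100)
     = 30579 ÷ 1.435 = 21309.4077

21309.4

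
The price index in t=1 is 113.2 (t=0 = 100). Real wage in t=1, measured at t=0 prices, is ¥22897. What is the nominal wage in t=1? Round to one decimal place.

25919.4

Nominal = Real × (Index/100) = 22897 × (113.2/100)
        = 22897 × 1.132 = 25919.4040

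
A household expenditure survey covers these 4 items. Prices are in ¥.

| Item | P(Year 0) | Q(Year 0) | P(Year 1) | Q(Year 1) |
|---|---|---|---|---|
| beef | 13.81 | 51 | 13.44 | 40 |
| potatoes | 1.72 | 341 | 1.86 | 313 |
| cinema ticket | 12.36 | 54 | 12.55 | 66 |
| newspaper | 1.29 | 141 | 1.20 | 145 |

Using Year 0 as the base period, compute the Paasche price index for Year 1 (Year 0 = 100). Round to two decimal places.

Paasche price index uses current-period quantities as weights.
ΣP(Year 1)·Q(Year 1) = 13.44×40 + 1.86×313 + 12.55×66 + 1.20×145 = 537.6 + 582.18 + 828.3 + 174 = 2122.08
ΣP(Year 0)·Q(Year 1) = 13.81×40 + 1.72×313 + 12.36×66 + 1.29×145 = 552.4 + 538.36 + 815.76 + 187.05 = 2093.57
Index = 2122.08 / 2093.57 × 100 = 101.3618

101.36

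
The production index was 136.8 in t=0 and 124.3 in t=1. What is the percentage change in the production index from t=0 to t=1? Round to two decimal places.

Change = (124.3 − 136.8) / 136.8 × 100
       = -12.5 / 136.8 × 100 = -9.1374%

-9.14%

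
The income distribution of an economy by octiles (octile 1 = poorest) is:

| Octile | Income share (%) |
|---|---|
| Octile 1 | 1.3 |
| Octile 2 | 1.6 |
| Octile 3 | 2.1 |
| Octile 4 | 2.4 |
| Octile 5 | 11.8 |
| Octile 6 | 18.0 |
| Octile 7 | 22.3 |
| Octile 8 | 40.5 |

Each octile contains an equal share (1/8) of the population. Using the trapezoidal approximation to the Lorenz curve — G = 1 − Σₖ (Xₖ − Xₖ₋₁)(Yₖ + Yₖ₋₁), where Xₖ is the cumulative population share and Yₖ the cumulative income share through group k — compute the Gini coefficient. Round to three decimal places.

0.544

Cumulative income shares Yₖ: 0.0130, 0.0290, 0.0500, 0.0740, 0.1920, 0.3720, 0.5950, 1.0000
Σ (Xₖ−Xₖ₋₁)(Yₖ+Yₖ₋₁) = (1/8)(0.0130+0.0000) + (1/8)(0.0290+0.0130) + (1/8)(0.0500+0.0290) + (1/8)(0.0740+0.0500) + (1/8)(0.1920+0.0740) + (1/8)(0.3720+0.1920) + (1/8)(0.5950+0.3720) + (1/8)(1.0000+0.5950)
  = 0.0016 + 0.0053 + 0.0099 + 0.0155 + 0.0333 + 0.0705 + 0.1209 + 0.1994 = 0.4562
G = 1 − 0.4562 = 0.5437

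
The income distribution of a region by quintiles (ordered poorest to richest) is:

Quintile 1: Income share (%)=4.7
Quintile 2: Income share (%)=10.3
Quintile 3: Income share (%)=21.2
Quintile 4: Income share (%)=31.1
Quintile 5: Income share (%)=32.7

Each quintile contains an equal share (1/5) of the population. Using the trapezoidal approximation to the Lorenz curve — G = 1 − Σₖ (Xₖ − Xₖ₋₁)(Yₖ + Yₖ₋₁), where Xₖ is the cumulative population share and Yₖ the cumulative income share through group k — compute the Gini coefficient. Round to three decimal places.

Cumulative income shares Yₖ: 0.0470, 0.1500, 0.3620, 0.6730, 1.0000
Σ (Xₖ−Xₖ₋₁)(Yₖ+Yₖ₋₁) = (1/5)(0.0470+0.0000) + (1/5)(0.1500+0.0470) + (1/5)(0.3620+0.1500) + (1/5)(0.6730+0.3620) + (1/5)(1.0000+0.6730)
  = 0.0094 + 0.0394 + 0.1024 + 0.2070 + 0.3346 = 0.6928
G = 1 − 0.6928 = 0.3072

0.307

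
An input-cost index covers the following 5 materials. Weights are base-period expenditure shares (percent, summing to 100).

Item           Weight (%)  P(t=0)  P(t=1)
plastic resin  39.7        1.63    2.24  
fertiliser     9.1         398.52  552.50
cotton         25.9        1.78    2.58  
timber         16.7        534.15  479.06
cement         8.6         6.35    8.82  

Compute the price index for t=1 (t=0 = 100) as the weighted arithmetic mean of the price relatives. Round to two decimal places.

plastic resin: 39.7 × (2.24/1.63) = 39.7 × 1.374233 = 54.5571
fertiliser: 9.1 × (552.50/398.52) = 9.1 × 1.386380 = 12.6161
cotton: 25.9 × (2.58/1.78) = 25.9 × 1.449438 = 37.5404
timber: 16.7 × (479.06/534.15) = 16.7 × 0.896864 = 14.9776
cement: 8.6 × (8.82/6.35) = 8.6 × 1.388976 = 11.9452
Index = Σ wᵢ·(p₁ᵢ/p₀ᵢ) = 54.5571 + 12.6161 + 37.5404 + 14.9776 + 11.9452 = 131.6364

131.64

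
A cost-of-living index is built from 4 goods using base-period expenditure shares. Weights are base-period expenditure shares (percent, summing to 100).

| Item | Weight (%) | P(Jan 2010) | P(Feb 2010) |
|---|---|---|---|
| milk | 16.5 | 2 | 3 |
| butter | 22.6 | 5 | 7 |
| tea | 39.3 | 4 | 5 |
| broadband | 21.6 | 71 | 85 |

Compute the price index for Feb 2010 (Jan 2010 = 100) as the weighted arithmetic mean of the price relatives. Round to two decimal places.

milk: 16.5 × (3/2) = 16.5 × 1.500000 = 24.7500
butter: 22.6 × (7/5) = 22.6 × 1.400000 = 31.6400
tea: 39.3 × (5/4) = 39.3 × 1.250000 = 49.1250
broadband: 21.6 × (85/71) = 21.6 × 1.197183 = 25.8592
Index = Σ wᵢ·(p₁ᵢ/p₀ᵢ) = 24.7500 + 31.6400 + 49.1250 + 25.8592 = 131.3742

131.37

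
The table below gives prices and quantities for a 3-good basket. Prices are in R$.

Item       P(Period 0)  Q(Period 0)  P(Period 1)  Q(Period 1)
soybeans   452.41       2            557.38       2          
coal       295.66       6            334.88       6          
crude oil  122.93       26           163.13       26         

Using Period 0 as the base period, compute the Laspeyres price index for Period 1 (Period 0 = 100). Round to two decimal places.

Laspeyres price index uses base-period quantities as weights.
ΣP(Period 1)·Q(Period 0) = 557.38×2 + 334.88×6 + 163.13×26 = 1114.76 + 2009.28 + 4241.38 = 7365.42
ΣP(Period 0)·Q(Period 0) = 452.41×2 + 295.66×6 + 122.93×26 = 904.82 + 1773.96 + 3196.18 = 5874.96
Index = 7365.42 / 5874.96 × 100 = 125.3697

125.37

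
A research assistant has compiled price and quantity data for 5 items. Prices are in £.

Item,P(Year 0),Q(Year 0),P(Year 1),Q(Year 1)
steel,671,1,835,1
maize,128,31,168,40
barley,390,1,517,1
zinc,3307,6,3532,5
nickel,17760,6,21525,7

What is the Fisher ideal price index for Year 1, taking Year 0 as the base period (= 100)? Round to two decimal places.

Laspeyres component (base-period weights):
ΣP(Year 1)Q(Year 0) = 835×1 + 168×31 + 517×1 + 3532×6 + 21525×6 = 835 + 5208 + 517 + 21192 + 129150 = 156902
ΣP(Year 0)Q(Year 0) = 671×1 + 128×31 + 390×1 + 3307×6 + 17760×6 = 671 + 3968 + 390 + 19842 + 106560 = 131431
L = 156902 / 131431 × 100 = 119.3798
Paasche component (current-period weights):
ΣP(Year 1)Q(Year 1) = 835×1 + 168×40 + 517×1 + 3532×5 + 21525×7 = 835 + 6720 + 517 + 17660 + 150675 = 176407
ΣP(Year 0)Q(Year 1) = 671×1 + 128×40 + 390×1 + 3307×5 + 17760×7 = 671 + 5120 + 390 + 16535 + 124320 = 147036
P = 176407 / 147036 × 100 = 119.9754
Fisher = √(L × P) = √(119.3798 × 119.9754) = 119.6772

119.68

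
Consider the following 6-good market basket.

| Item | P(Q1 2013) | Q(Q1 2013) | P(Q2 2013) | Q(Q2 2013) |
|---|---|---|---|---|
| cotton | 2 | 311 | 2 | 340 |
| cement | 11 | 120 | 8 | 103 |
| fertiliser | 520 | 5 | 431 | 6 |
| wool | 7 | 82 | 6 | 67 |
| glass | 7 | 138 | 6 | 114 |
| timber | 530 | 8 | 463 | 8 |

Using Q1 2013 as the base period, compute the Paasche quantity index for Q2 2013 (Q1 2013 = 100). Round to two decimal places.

101.36

Paasche quantity index uses current-period prices as weights.
ΣP(Q2 2013)·Q(Q2 2013) = 2×340 + 8×103 + 431×6 + 6×67 + 6×114 + 463×8 = 680 + 824 + 2586 + 402 + 684 + 3704 = 8880
ΣP(Q2 2013)·Q(Q1 2013) = 2×311 + 8×120 + 431×5 + 6×82 + 6×138 + 463×8 = 622 + 960 + 2155 + 492 + 828 + 3704 = 8761
Index = 8880 / 8761 × 100 = 101.3583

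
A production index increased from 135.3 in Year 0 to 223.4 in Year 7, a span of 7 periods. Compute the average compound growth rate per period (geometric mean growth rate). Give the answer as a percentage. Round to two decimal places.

7.43%

Growth factor = (223.4/135.3)^(1/7) = (1.651146)^(1/7) = 1.074267
Growth rate = 1.074267 − 1 = 0.074267 = 7.4267%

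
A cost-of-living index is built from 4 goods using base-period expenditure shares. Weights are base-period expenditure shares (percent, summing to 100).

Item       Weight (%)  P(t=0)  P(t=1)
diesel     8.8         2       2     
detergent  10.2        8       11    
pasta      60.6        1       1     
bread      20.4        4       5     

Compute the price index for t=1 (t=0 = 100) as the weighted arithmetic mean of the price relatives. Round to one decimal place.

diesel: 8.8 × (2/2) = 8.8 × 1.000000 = 8.8000
detergent: 10.2 × (11/8) = 10.2 × 1.375000 = 14.0250
pasta: 60.6 × (1/1) = 60.6 × 1.000000 = 60.6000
bread: 20.4 × (5/4) = 20.4 × 1.250000 = 25.5000
Index = Σ wᵢ·(p₁ᵢ/p₀ᵢ) = 8.8000 + 14.0250 + 60.6000 + 25.5000 = 108.9250

108.9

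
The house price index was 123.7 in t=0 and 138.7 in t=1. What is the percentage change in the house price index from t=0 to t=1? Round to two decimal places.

12.13%

Change = (138.7 − 123.7) / 123.7 × 100
       = 15.0 / 123.7 × 100 = 12.1261%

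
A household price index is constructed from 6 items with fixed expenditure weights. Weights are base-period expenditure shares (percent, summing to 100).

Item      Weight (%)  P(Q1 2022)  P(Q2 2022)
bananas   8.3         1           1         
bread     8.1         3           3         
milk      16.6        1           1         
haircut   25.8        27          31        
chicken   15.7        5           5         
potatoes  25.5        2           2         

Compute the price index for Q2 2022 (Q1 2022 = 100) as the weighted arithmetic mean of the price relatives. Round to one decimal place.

103.8

bananas: 8.3 × (1/1) = 8.3 × 1.000000 = 8.3000
bread: 8.1 × (3/3) = 8.1 × 1.000000 = 8.1000
milk: 16.6 × (1/1) = 16.6 × 1.000000 = 16.6000
haircut: 25.8 × (31/27) = 25.8 × 1.148148 = 29.6222
chicken: 15.7 × (5/5) = 15.7 × 1.000000 = 15.7000
potatoes: 25.5 × (2/2) = 25.5 × 1.000000 = 25.5000
Index = Σ wᵢ·(p₁ᵢ/p₀ᵢ) = 8.3000 + 8.1000 + 16.6000 + 29.6222 + 15.7000 + 25.5000 = 103.8222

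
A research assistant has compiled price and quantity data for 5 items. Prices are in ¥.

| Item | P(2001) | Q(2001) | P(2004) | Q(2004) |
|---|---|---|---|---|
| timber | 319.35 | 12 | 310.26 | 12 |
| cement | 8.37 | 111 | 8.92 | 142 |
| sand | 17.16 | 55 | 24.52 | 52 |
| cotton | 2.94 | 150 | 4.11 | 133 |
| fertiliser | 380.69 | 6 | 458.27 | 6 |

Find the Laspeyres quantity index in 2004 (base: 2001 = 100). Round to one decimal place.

101.9

Laspeyres quantity index uses base-period prices as weights.
ΣP(2001)·Q(2004) = 319.35×12 + 8.37×142 + 17.16×52 + 2.94×133 + 380.69×6 = 3832.2 + 1188.54 + 892.32 + 391.02 + 2284.14 = 8588.22
ΣP(2001)·Q(2001) = 319.35×12 + 8.37×111 + 17.16×55 + 2.94×150 + 380.69×6 = 3832.2 + 929.07 + 943.8 + 441 + 2284.14 = 8430.21
Index = 8588.22 / 8430.21 × 100 = 101.8743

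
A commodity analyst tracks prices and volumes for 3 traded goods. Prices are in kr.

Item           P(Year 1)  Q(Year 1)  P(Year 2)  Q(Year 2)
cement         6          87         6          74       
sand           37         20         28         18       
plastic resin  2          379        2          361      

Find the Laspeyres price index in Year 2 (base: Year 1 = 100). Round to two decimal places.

91.09

Laspeyres price index uses base-period quantities as weights.
ΣP(Year 2)·Q(Year 1) = 6×87 + 28×20 + 2×379 = 522 + 560 + 758 = 1840
ΣP(Year 1)·Q(Year 1) = 6×87 + 37×20 + 2×379 = 522 + 740 + 758 = 2020
Index = 1840 / 2020 × 100 = 91.0891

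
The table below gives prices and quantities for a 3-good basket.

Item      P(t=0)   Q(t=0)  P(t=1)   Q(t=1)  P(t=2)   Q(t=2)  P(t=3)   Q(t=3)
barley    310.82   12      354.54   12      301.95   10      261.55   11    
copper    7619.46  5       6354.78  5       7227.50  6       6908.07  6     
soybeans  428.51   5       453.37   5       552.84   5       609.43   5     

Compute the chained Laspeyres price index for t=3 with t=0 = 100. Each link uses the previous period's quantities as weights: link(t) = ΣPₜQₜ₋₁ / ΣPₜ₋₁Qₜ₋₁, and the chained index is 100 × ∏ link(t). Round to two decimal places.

Link t=0→t=1:
ΣP(t=1)Q(t=0) = 354.54×12 + 6354.78×5 + 453.37×5 = 4254.48 + 31773.9 + 2266.85 = 38295.23
ΣP(t=0)Q(t=0) = 310.82×12 + 7619.46×5 + 428.51×5 = 3729.84 + 38097.3 + 2142.55 = 43969.69
link = 38295.23/43969.69 = 0.870946
Link t=1→t=2:
ΣP(t=2)Q(t=1) = 301.95×12 + 7227.50×5 + 552.84×5 = 3623.4 + 36137.5 + 2764.2 = 42525.1
ΣP(t=1)Q(t=1) = 354.54×12 + 6354.78×5 + 453.37×5 = 4254.48 + 31773.9 + 2266.85 = 38295.23
link = 42525.1/38295.23 = 1.110454
Link t=2→t=3:
ΣP(t=3)Q(t=2) = 261.55×10 + 6908.07×6 + 609.43×5 = 2615.5 + 41448.42 + 3047.15 = 47111.07
ΣP(t=2)Q(t=2) = 301.95×10 + 7227.50×6 + 552.84×5 = 3019.5 + 43365 + 2764.2 = 49148.7
link = 47111.07/49148.7 = 0.958542
Chained index = 100 × 0.870946 × 1.110454 × 0.958542 = 92.7049

92.70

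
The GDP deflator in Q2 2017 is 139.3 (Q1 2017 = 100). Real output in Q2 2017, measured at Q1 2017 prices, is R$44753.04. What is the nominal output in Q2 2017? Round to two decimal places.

Nominal = Real × (Index/100) = 44753.04 × (139.3/100)
        = 44753.04 × 1.393 = 62340.9847

62340.98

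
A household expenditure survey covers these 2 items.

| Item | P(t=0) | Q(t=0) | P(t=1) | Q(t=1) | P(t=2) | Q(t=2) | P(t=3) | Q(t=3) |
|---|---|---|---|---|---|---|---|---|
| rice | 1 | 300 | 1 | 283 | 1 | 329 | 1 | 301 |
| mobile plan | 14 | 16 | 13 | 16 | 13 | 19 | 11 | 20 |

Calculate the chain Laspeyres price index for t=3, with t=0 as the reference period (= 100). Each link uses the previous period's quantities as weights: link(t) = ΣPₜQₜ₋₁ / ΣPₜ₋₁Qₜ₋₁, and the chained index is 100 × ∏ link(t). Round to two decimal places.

Link t=0→t=1:
ΣP(t=1)Q(t=0) = 1×300 + 13×16 = 300 + 208 = 508
ΣP(t=0)Q(t=0) = 1×300 + 14×16 = 300 + 224 = 524
link = 508/524 = 0.969466
Link t=1→t=2:
ΣP(t=2)Q(t=1) = 1×283 + 13×16 = 283 + 208 = 491
ΣP(t=1)Q(t=1) = 1×283 + 13×16 = 283 + 208 = 491
link = 491/491 = 1.000000
Link t=2→t=3:
ΣP(t=3)Q(t=2) = 1×329 + 11×19 = 329 + 209 = 538
ΣP(t=2)Q(t=2) = 1×329 + 13×19 = 329 + 247 = 576
link = 538/576 = 0.934028
Chained index = 100 × 0.969466 × 1.000000 × 0.934028 = 90.5508

90.55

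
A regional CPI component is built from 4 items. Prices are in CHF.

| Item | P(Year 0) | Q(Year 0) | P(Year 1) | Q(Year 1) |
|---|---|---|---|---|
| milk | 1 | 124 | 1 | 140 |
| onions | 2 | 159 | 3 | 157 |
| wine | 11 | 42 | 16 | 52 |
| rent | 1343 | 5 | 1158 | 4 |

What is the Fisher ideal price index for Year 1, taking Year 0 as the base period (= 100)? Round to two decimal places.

Laspeyres component (base-period weights):
ΣP(Year 1)Q(Year 0) = 1×124 + 3×159 + 16×42 + 1158×5 = 124 + 477 + 672 + 5790 = 7063
ΣP(Year 0)Q(Year 0) = 1×124 + 2×159 + 11×42 + 1343×5 = 124 + 318 + 462 + 6715 = 7619
L = 7063 / 7619 × 100 = 92.7025
Paasche component (current-period weights):
ΣP(Year 1)Q(Year 1) = 1×140 + 3×157 + 16×52 + 1158×4 = 140 + 471 + 832 + 4632 = 6075
ΣP(Year 0)Q(Year 1) = 1×140 + 2×157 + 11×52 + 1343×4 = 140 + 314 + 572 + 5372 = 6398
P = 6075 / 6398 × 100 = 94.9515
Fisher = √(L × P) = √(92.7025 × 94.9515) = 93.8203

93.82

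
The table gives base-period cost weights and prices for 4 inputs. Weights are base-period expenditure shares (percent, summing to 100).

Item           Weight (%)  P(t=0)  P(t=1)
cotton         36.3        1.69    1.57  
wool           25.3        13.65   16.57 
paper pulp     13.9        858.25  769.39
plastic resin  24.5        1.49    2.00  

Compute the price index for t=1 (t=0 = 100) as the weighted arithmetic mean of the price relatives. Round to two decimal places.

cotton: 36.3 × (1.57/1.69) = 36.3 × 0.928994 = 33.7225
wool: 25.3 × (16.57/13.65) = 25.3 × 1.213919 = 30.7122
paper pulp: 13.9 × (769.39/858.25) = 13.9 × 0.896464 = 12.4608
plastic resin: 24.5 × (2.00/1.49) = 24.5 × 1.342282 = 32.8859
Index = Σ wᵢ·(p₁ᵢ/p₀ᵢ) = 33.7225 + 30.7122 + 12.4608 + 32.8859 = 109.7814

109.78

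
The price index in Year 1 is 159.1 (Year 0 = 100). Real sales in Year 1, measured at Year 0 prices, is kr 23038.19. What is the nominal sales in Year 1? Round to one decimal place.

36653.8

Nominal = Real × (Index/100) = 23038.19 × (159.1/100)
        = 23038.19 × 1.591 = 36653.7603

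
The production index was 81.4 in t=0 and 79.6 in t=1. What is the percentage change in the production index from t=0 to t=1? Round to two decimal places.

Change = (79.6 − 81.4) / 81.4 × 100
       = -1.8 / 81.4 × 100 = -2.2113%

-2.21%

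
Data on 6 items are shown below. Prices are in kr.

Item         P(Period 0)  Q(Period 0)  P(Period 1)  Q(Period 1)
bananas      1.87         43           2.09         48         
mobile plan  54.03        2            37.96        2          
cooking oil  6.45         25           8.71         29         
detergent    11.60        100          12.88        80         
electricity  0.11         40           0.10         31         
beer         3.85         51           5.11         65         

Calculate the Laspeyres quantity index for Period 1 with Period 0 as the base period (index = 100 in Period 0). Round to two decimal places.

91.58

Laspeyres quantity index uses base-period prices as weights.
ΣP(Period 0)·Q(Period 1) = 1.87×48 + 54.03×2 + 6.45×29 + 11.60×80 + 0.11×31 + 3.85×65 = 89.76 + 108.06 + 187.05 + 928 + 3.41 + 250.25 = 1566.53
ΣP(Period 0)·Q(Period 0) = 1.87×43 + 54.03×2 + 6.45×25 + 11.60×100 + 0.11×40 + 3.85×51 = 80.41 + 108.06 + 161.25 + 1160 + 4.4 + 196.35 = 1710.47
Index = 1566.53 / 1710.47 × 100 = 91.5848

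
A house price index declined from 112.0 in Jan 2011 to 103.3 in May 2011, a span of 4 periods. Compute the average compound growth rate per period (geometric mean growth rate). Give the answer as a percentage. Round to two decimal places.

-2.00%

Growth factor = (103.3/112.0)^(1/4) = (0.922321)^(1/4) = 0.979988
Growth rate = 0.979988 − 1 = -0.020012 = -2.0012%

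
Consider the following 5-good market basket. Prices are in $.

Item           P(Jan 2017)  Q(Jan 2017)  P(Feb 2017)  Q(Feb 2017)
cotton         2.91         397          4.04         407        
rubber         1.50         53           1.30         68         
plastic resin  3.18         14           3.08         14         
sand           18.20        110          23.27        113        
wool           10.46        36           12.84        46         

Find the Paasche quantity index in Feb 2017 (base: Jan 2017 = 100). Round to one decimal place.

Paasche quantity index uses current-period prices as weights.
ΣP(Feb 2017)·Q(Feb 2017) = 4.04×407 + 1.30×68 + 3.08×14 + 23.27×113 + 12.84×46 = 1644.28 + 88.4 + 43.12 + 2629.51 + 590.64 = 4995.95
ΣP(Feb 2017)·Q(Jan 2017) = 4.04×397 + 1.30×53 + 3.08×14 + 23.27×110 + 12.84×36 = 1603.88 + 68.9 + 43.12 + 2559.7 + 462.24 = 4737.84
Index = 4995.95 / 4737.84 × 100 = 105.4478

105.4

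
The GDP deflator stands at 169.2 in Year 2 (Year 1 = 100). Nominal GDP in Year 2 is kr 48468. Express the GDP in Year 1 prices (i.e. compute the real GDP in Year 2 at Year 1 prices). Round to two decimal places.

Real = Nominal ÷ (Index/100) = 48468 ÷ (169.2/100)
     = 48468 ÷ 1.692 = 28645.3901

28645.39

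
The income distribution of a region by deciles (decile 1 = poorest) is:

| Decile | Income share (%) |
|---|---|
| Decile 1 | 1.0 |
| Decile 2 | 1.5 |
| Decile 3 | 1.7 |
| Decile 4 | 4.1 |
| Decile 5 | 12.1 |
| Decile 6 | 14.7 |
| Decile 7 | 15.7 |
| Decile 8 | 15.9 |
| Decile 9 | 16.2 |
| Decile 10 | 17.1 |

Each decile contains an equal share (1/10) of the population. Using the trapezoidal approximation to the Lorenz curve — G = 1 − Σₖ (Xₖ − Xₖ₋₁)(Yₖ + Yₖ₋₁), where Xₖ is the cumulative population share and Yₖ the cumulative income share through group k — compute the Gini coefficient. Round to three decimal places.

0.356

Cumulative income shares Yₖ: 0.0100, 0.0250, 0.0420, 0.0830, 0.2040, 0.3510, 0.5080, 0.6670, 0.8290, 1.0000
Σ (Xₖ−Xₖ₋₁)(Yₖ+Yₖ₋₁) = (1/10)(0.0100+0.0000) + (1/10)(0.0250+0.0100) + (1/10)(0.0420+0.0250) + (1/10)(0.0830+0.0420) + (1/10)(0.2040+0.0830) + (1/10)(0.3510+0.2040) + (1/10)(0.5080+0.3510) + (1/10)(0.6670+0.5080) + (1/10)(0.8290+0.6670) + (1/10)(1.0000+0.8290)
  = 0.0010 + 0.0035 + 0.0067 + 0.0125 + 0.0287 + 0.0555 + 0.0859 + 0.1175 + 0.1496 + 0.1829 = 0.6438
G = 1 − 0.6438 = 0.3562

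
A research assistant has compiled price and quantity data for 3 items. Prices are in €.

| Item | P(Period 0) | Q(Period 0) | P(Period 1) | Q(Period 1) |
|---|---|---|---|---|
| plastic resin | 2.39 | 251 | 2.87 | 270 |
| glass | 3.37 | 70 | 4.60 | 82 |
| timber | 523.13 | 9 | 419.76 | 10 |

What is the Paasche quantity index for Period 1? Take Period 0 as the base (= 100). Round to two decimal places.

110.98

Paasche quantity index uses current-period prices as weights.
ΣP(Period 1)·Q(Period 1) = 2.87×270 + 4.60×82 + 419.76×10 = 774.9 + 377.2 + 4197.6 = 5349.7
ΣP(Period 1)·Q(Period 0) = 2.87×251 + 4.60×70 + 419.76×9 = 720.37 + 322 + 3777.84 = 4820.21
Index = 5349.7 / 4820.21 × 100 = 110.9848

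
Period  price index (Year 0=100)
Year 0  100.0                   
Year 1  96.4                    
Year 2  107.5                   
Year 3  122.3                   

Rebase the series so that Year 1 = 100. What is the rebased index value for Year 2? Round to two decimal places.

111.51

Rebased(Year 2) = 107.5 / 96.4 × 100 = 111.5145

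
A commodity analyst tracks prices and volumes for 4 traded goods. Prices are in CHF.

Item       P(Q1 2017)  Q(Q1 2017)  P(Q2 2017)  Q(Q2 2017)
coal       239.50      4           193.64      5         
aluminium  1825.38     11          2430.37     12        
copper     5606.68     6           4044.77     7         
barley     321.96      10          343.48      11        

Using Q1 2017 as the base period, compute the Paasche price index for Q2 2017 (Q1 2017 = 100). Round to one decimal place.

94.4

Paasche price index uses current-period quantities as weights.
ΣP(Q2 2017)·Q(Q2 2017) = 193.64×5 + 2430.37×12 + 4044.77×7 + 343.48×11 = 968.2 + 29164.44 + 28313.39 + 3778.28 = 62224.31
ΣP(Q1 2017)·Q(Q2 2017) = 239.50×5 + 1825.38×12 + 5606.68×7 + 321.96×11 = 1197.5 + 21904.56 + 39246.76 + 3541.56 = 65890.38
Index = 62224.31 / 65890.38 × 100 = 94.4361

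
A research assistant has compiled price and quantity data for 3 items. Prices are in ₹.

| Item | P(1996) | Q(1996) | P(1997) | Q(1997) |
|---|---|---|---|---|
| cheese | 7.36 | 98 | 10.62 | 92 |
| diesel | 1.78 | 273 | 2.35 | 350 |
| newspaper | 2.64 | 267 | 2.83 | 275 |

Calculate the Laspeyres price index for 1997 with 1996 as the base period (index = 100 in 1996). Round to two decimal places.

Laspeyres price index uses base-period quantities as weights.
ΣP(1997)·Q(1996) = 10.62×98 + 2.35×273 + 2.83×267 = 1040.76 + 641.55 + 755.61 = 2437.92
ΣP(1996)·Q(1996) = 7.36×98 + 1.78×273 + 2.64×267 = 721.28 + 485.94 + 704.88 = 1912.1
Index = 2437.92 / 1912.1 × 100 = 127.4996

127.50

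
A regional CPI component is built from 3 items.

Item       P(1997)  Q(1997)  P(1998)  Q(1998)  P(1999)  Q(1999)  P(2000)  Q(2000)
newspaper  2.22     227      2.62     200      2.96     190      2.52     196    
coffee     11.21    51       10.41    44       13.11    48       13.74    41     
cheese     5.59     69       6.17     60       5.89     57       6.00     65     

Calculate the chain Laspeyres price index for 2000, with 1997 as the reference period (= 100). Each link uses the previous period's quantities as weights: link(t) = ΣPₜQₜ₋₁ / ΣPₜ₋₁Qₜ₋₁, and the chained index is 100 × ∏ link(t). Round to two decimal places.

115.82

Link 1997→1998:
ΣP(1998)Q(1997) = 2.62×227 + 10.41×51 + 6.17×69 = 594.74 + 530.91 + 425.73 = 1551.38
ΣP(1997)Q(1997) = 2.22×227 + 11.21×51 + 5.59×69 = 503.94 + 571.71 + 385.71 = 1461.36
link = 1551.38/1461.36 = 1.061600
Link 1998→1999:
ΣP(1999)Q(1998) = 2.96×200 + 13.11×44 + 5.89×60 = 592 + 576.84 + 353.4 = 1522.24
ΣP(1998)Q(1998) = 2.62×200 + 10.41×44 + 6.17×60 = 524 + 458.04 + 370.2 = 1352.24
link = 1522.24/1352.24 = 1.125717
Link 1999→2000:
ΣP(2000)Q(1999) = 2.52×190 + 13.74×48 + 6.00×57 = 478.8 + 659.52 + 342 = 1480.32
ΣP(1999)Q(1999) = 2.96×190 + 13.11×48 + 5.89×57 = 562.4 + 629.28 + 335.73 = 1527.41
link = 1480.32/1527.41 = 0.969170
Chained index = 100 × 1.061600 × 1.125717 × 0.969170 = 115.8218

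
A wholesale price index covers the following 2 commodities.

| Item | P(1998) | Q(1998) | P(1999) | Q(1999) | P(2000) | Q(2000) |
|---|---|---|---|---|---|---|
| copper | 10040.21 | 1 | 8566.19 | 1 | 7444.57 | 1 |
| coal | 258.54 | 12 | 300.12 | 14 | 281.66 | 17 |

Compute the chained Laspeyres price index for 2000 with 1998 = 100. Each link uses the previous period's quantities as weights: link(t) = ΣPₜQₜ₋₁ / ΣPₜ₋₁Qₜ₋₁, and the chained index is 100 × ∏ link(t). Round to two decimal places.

82.57

Link 1998→1999:
ΣP(1999)Q(1998) = 8566.19×1 + 300.12×12 = 8566.19 + 3601.44 = 12167.63
ΣP(1998)Q(1998) = 10040.21×1 + 258.54×12 = 10040.21 + 3102.48 = 13142.69
link = 12167.63/13142.69 = 0.925810
Link 1999→2000:
ΣP(2000)Q(1999) = 7444.57×1 + 281.66×14 = 7444.57 + 3943.24 = 11387.81
ΣP(1999)Q(1999) = 8566.19×1 + 300.12×14 = 8566.19 + 4201.68 = 12767.87
link = 11387.81/12767.87 = 0.891911
Chained index = 100 × 0.925810 × 0.891911 = 82.5740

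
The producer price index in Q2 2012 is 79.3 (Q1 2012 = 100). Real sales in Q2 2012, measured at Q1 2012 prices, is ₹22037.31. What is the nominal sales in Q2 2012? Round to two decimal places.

Nominal = Real × (Index/100) = 22037.31 × (79.3/100)
        = 22037.31 × 0.793 = 17475.5868

17475.59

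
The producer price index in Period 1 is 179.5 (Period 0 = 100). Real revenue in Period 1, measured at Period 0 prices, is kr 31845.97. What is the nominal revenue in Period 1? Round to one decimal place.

Nominal = Real × (Index/100) = 31845.97 × (179.5/100)
        = 31845.97 × 1.795 = 57163.5162

57163.5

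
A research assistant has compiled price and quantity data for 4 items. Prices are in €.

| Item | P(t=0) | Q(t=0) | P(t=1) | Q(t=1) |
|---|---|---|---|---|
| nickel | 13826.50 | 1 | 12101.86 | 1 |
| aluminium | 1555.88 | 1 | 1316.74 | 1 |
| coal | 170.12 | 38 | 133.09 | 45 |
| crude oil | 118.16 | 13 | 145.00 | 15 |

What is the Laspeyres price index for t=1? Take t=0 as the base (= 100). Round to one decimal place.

87.1

Laspeyres price index uses base-period quantities as weights.
ΣP(t=1)·Q(t=0) = 12101.86×1 + 1316.74×1 + 133.09×38 + 145.00×13 = 12101.86 + 1316.74 + 5057.42 + 1885 = 20361.02
ΣP(t=0)·Q(t=0) = 13826.50×1 + 1555.88×1 + 170.12×38 + 118.16×13 = 13826.5 + 1555.88 + 6464.56 + 1536.08 = 23383.02
Index = 20361.02 / 23383.02 × 100 = 87.0761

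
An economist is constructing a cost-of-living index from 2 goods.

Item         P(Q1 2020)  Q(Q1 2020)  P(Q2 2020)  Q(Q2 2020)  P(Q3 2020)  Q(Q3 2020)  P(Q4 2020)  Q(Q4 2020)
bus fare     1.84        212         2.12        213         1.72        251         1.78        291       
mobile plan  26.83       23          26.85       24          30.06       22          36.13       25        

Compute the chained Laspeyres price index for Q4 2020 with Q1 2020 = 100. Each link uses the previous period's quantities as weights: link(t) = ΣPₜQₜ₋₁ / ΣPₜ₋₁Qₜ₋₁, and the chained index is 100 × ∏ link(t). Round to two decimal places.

119.45

Link Q1 2020→Q2 2020:
ΣP(Q2 2020)Q(Q1 2020) = 2.12×212 + 26.85×23 = 449.44 + 617.55 = 1066.99
ΣP(Q1 2020)Q(Q1 2020) = 1.84×212 + 26.83×23 = 390.08 + 617.09 = 1007.17
link = 1066.99/1007.17 = 1.059394
Link Q2 2020→Q3 2020:
ΣP(Q3 2020)Q(Q2 2020) = 1.72×213 + 30.06×24 = 366.36 + 721.44 = 1087.8
ΣP(Q2 2020)Q(Q2 2020) = 2.12×213 + 26.85×24 = 451.56 + 644.4 = 1095.96
link = 1087.8/1095.96 = 0.992554
Link Q3 2020→Q4 2020:
ΣP(Q4 2020)Q(Q3 2020) = 1.78×251 + 36.13×22 = 446.78 + 794.86 = 1241.64
ΣP(Q3 2020)Q(Q3 2020) = 1.72×251 + 30.06×22 = 431.72 + 661.32 = 1093.04
link = 1241.64/1093.04 = 1.135951
Chained index = 100 × 1.059394 × 0.992554 × 1.135951 = 119.4460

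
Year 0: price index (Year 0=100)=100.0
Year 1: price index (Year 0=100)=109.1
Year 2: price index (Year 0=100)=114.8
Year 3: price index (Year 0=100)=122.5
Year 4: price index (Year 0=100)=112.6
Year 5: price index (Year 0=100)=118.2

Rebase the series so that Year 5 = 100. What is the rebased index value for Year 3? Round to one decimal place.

103.6

Rebased(Year 3) = 122.5 / 118.2 × 100 = 103.6379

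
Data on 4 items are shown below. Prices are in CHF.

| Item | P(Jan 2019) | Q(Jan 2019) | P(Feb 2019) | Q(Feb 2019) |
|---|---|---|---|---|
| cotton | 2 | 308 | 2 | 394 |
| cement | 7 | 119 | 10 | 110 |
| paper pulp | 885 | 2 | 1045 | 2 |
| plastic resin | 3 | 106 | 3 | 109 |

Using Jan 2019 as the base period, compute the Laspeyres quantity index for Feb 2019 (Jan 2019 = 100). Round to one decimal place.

Laspeyres quantity index uses base-period prices as weights.
ΣP(Jan 2019)·Q(Feb 2019) = 2×394 + 7×110 + 885×2 + 3×109 = 788 + 770 + 1770 + 327 = 3655
ΣP(Jan 2019)·Q(Jan 2019) = 2×308 + 7×119 + 885×2 + 3×106 = 616 + 833 + 1770 + 318 = 3537
Index = 3655 / 3537 × 100 = 103.3362

103.3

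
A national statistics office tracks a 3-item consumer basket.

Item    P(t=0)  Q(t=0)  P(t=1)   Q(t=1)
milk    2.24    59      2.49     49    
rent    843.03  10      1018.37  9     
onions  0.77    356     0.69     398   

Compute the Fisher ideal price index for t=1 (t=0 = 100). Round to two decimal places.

119.58

Laspeyres component (base-period weights):
ΣP(t=1)Q(t=0) = 2.49×59 + 1018.37×10 + 0.69×356 = 146.91 + 10183.7 + 245.64 = 10576.25
ΣP(t=0)Q(t=0) = 2.24×59 + 843.03×10 + 0.77×356 = 132.16 + 8430.3 + 274.12 = 8836.58
L = 10576.25 / 8836.58 × 100 = 119.6871
Paasche component (current-period weights):
ΣP(t=1)Q(t=1) = 2.49×49 + 1018.37×9 + 0.69×398 = 122.01 + 9165.33 + 274.62 = 9561.96
ΣP(t=0)Q(t=1) = 2.24×49 + 843.03×9 + 0.77×398 = 109.76 + 7587.27 + 306.46 = 8003.49
P = 9561.96 / 8003.49 × 100 = 119.4724
Fisher = √(L × P) = √(119.6871 × 119.4724) = 119.5797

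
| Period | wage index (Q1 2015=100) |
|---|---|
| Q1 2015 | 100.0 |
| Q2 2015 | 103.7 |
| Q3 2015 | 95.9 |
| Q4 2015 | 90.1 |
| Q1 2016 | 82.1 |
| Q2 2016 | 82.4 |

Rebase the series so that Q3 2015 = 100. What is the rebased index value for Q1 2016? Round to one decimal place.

Rebased(Q1 2016) = 82.1 / 95.9 × 100 = 85.6100

85.6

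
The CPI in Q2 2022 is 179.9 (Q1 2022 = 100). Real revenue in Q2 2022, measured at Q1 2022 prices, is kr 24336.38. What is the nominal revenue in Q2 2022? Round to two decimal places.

Nominal = Real × (Index/100) = 24336.38 × (179.9/100)
        = 24336.38 × 1.799 = 43781.1476

43781.15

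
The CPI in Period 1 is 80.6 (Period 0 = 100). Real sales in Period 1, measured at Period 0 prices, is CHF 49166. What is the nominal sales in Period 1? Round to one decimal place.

39627.8

Nominal = Real × (Index/100) = 49166 × (80.6/100)
        = 49166 × 0.806 = 39627.7960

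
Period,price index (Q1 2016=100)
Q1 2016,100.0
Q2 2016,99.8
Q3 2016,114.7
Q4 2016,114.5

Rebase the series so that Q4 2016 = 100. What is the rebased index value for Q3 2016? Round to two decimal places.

Rebased(Q3 2016) = 114.7 / 114.5 × 100 = 100.1747

100.17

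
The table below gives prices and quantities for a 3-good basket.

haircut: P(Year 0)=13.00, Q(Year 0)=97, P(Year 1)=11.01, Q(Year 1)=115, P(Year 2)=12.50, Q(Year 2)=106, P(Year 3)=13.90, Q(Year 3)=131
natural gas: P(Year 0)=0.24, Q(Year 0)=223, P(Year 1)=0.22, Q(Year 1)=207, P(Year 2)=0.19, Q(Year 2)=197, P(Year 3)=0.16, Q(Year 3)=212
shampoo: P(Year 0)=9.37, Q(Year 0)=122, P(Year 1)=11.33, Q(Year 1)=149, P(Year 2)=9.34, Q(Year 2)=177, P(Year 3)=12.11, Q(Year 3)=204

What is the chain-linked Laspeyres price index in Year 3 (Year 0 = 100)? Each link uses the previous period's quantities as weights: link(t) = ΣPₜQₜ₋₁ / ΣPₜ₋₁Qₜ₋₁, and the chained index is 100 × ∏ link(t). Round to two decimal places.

Link Year 0→Year 1:
ΣP(Year 1)Q(Year 0) = 11.01×97 + 0.22×223 + 11.33×122 = 1067.97 + 49.06 + 1382.26 = 2499.29
ΣP(Year 0)Q(Year 0) = 13.00×97 + 0.24×223 + 9.37×122 = 1261 + 53.52 + 1143.14 = 2457.66
link = 2499.29/2457.66 = 1.016939
Link Year 1→Year 2:
ΣP(Year 2)Q(Year 1) = 12.50×115 + 0.19×207 + 9.34×149 = 1437.5 + 39.33 + 1391.66 = 2868.49
ΣP(Year 1)Q(Year 1) = 11.01×115 + 0.22×207 + 11.33×149 = 1266.15 + 45.54 + 1688.17 = 2999.86
link = 2868.49/2999.86 = 0.956208
Link Year 2→Year 3:
ΣP(Year 3)Q(Year 2) = 13.90×106 + 0.16×197 + 12.11×177 = 1473.4 + 31.52 + 2143.47 = 3648.39
ΣP(Year 2)Q(Year 2) = 12.50×106 + 0.19×197 + 9.34×177 = 1325 + 37.43 + 1653.18 = 3015.61
link = 3648.39/3015.61 = 1.209835
Chained index = 100 × 1.016939 × 0.956208 × 1.209835 = 117.6449

117.64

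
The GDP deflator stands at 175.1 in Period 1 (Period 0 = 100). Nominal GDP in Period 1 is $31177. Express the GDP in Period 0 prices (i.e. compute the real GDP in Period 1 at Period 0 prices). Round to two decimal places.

Real = Nominal ÷ (Index/100) = 31177 ÷ (175.1/100)
     = 31177 ÷ 1.751 = 17805.2541

17805.25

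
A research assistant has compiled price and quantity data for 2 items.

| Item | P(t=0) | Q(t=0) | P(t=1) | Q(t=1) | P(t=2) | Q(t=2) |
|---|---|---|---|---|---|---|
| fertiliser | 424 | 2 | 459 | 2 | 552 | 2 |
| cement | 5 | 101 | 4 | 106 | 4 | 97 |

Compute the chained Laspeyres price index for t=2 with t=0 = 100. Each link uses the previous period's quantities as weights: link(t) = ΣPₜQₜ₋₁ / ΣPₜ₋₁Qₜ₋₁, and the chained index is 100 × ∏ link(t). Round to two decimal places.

111.25

Link t=0→t=1:
ΣP(t=1)Q(t=0) = 459×2 + 4×101 = 918 + 404 = 1322
ΣP(t=0)Q(t=0) = 424×2 + 5×101 = 848 + 505 = 1353
link = 1322/1353 = 0.977088
Link t=1→t=2:
ΣP(t=2)Q(t=1) = 552×2 + 4×106 = 1104 + 424 = 1528
ΣP(t=1)Q(t=1) = 459×2 + 4×106 = 918 + 424 = 1342
link = 1528/1342 = 1.138599
Chained index = 100 × 0.977088 × 1.138599 = 111.2511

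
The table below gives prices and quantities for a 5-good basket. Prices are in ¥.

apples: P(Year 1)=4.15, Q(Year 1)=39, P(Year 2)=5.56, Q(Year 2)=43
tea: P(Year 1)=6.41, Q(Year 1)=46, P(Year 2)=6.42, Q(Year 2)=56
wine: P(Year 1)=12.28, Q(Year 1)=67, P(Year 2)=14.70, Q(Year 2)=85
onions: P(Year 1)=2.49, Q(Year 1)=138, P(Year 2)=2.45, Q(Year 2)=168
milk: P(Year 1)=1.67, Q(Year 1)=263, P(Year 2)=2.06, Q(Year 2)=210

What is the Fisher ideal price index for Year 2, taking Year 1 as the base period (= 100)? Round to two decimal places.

Laspeyres component (base-period weights):
ΣP(Year 2)Q(Year 1) = 5.56×39 + 6.42×46 + 14.70×67 + 2.45×138 + 2.06×263 = 216.84 + 295.32 + 984.9 + 338.1 + 541.78 = 2376.94
ΣP(Year 1)Q(Year 1) = 4.15×39 + 6.41×46 + 12.28×67 + 2.49×138 + 1.67×263 = 161.85 + 294.86 + 822.76 + 343.62 + 439.21 = 2062.3
L = 2376.94 / 2062.3 × 100 = 115.2568
Paasche component (current-period weights):
ΣP(Year 2)Q(Year 2) = 5.56×43 + 6.42×56 + 14.70×85 + 2.45×168 + 2.06×210 = 239.08 + 359.52 + 1249.5 + 411.6 + 432.6 = 2692.3
ΣP(Year 1)Q(Year 2) = 4.15×43 + 6.41×56 + 12.28×85 + 2.49×168 + 1.67×210 = 178.45 + 358.96 + 1043.8 + 418.32 + 350.7 = 2350.23
P = 2692.3 / 2350.23 × 100 = 114.5547
Fisher = √(L × P) = √(115.2568 × 114.5547) = 114.9052

114.91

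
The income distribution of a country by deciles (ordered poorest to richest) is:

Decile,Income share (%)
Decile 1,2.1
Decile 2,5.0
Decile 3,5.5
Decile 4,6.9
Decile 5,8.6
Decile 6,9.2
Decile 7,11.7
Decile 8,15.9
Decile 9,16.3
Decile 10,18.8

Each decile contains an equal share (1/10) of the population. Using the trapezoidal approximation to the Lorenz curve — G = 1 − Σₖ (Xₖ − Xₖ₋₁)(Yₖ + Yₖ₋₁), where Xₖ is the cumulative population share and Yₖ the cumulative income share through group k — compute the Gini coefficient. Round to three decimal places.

0.296

Cumulative income shares Yₖ: 0.0210, 0.0710, 0.1260, 0.1950, 0.2810, 0.3730, 0.4900, 0.6490, 0.8120, 1.0000
Σ (Xₖ−Xₖ₋₁)(Yₖ+Yₖ₋₁) = (1/10)(0.0210+0.0000) + (1/10)(0.0710+0.0210) + (1/10)(0.1260+0.0710) + (1/10)(0.1950+0.1260) + (1/10)(0.2810+0.1950) + (1/10)(0.3730+0.2810) + (1/10)(0.4900+0.3730) + (1/10)(0.6490+0.4900) + (1/10)(0.8120+0.6490) + (1/10)(1.0000+0.8120)
  = 0.0021 + 0.0092 + 0.0197 + 0.0321 + 0.0476 + 0.0654 + 0.0863 + 0.1139 + 0.1461 + 0.1812 = 0.7036
G = 1 − 0.7036 = 0.2964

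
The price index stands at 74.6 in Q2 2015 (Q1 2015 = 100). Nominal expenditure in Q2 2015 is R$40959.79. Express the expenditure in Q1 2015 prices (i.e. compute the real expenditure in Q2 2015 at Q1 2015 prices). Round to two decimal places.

Real = Nominal ÷ (Index/100) = 40959.79 ÷ (74.6/100)
     = 40959.79 ÷ 0.746 = 54905.8847

54905.88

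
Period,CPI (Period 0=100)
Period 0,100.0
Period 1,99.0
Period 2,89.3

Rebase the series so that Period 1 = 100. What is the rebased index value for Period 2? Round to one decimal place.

Rebased(Period 2) = 89.3 / 99.0 × 100 = 90.2020

90.2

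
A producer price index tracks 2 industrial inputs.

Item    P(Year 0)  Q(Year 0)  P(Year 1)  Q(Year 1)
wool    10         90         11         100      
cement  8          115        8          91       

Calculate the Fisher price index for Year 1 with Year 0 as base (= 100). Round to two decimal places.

105.37

Laspeyres component (base-period weights):
ΣP(Year 1)Q(Year 0) = 11×90 + 8×115 = 990 + 920 = 1910
ΣP(Year 0)Q(Year 0) = 10×90 + 8×115 = 900 + 920 = 1820
L = 1910 / 1820 × 100 = 104.9451
Paasche component (current-period weights):
ΣP(Year 1)Q(Year 1) = 11×100 + 8×91 = 1100 + 728 = 1828
ΣP(Year 0)Q(Year 1) = 10×100 + 8×91 = 1000 + 728 = 1728
P = 1828 / 1728 × 100 = 105.7870
Fisher = √(L × P) = √(104.9451 × 105.7870) = 105.3652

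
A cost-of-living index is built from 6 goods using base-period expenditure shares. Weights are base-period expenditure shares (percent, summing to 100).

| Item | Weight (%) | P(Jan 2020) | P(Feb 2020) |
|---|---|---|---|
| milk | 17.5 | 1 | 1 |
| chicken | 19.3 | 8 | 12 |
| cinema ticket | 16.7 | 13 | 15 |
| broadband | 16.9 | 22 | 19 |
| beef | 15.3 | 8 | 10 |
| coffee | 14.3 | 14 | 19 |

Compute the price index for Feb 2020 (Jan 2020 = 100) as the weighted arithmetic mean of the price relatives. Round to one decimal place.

118.8

milk: 17.5 × (1/1) = 17.5 × 1.000000 = 17.5000
chicken: 19.3 × (12/8) = 19.3 × 1.500000 = 28.9500
cinema ticket: 16.7 × (15/13) = 16.7 × 1.153846 = 19.2692
broadband: 16.9 × (19/22) = 16.9 × 0.863636 = 14.5955
beef: 15.3 × (10/8) = 15.3 × 1.250000 = 19.1250
coffee: 14.3 × (19/14) = 14.3 × 1.357143 = 19.4071
Index = Σ wᵢ·(p₁ᵢ/p₀ᵢ) = 17.5000 + 28.9500 + 19.2692 + 14.5955 + 19.1250 + 19.4071 = 118.8468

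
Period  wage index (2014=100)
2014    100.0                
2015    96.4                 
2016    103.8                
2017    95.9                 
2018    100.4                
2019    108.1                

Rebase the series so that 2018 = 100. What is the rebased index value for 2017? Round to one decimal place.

95.5

Rebased(2017) = 95.9 / 100.4 × 100 = 95.5179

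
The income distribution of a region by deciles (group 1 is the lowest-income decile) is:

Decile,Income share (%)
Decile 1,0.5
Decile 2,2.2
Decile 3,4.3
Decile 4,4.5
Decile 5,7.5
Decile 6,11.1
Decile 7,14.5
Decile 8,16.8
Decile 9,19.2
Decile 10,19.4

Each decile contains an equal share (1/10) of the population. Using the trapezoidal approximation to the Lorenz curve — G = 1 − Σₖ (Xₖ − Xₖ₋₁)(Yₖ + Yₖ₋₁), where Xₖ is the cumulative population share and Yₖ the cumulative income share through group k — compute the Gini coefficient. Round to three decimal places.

0.385

Cumulative income shares Yₖ: 0.0050, 0.0270, 0.0700, 0.1150, 0.1900, 0.3010, 0.4460, 0.6140, 0.8060, 1.0000
Σ (Xₖ−Xₖ₋₁)(Yₖ+Yₖ₋₁) = (1/10)(0.0050+0.0000) + (1/10)(0.0270+0.0050) + (1/10)(0.0700+0.0270) + (1/10)(0.1150+0.0700) + (1/10)(0.1900+0.1150) + (1/10)(0.3010+0.1900) + (1/10)(0.4460+0.3010) + (1/10)(0.6140+0.4460) + (1/10)(0.8060+0.6140) + (1/10)(1.0000+0.8060)
  = 0.0005 + 0.0032 + 0.0097 + 0.0185 + 0.0305 + 0.0491 + 0.0747 + 0.1060 + 0.1420 + 0.1806 = 0.6148
G = 1 − 0.6148 = 0.3852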